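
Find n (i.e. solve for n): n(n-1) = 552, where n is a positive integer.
24

Explanation: n² − n − 552 = 0, so n = (1 ± √(1 + 4·552))/2 = (1 ± √2,209)/2 = (1 ± 47)/2, i.e. n = 24 or n = -23. Taking the positive root, n = 24 (check: 24×23 = 552).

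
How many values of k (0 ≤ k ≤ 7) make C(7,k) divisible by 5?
2

Solution: Checking C(7,k) mod 5 for k = 0..7: divisible at k = 3, 4. That's 2 values.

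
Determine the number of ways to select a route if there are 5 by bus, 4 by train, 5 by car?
14

Explanation: By the addition principle: 5 + 4 + 5 = 14.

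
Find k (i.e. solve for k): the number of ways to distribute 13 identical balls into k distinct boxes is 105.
3

Reasoning: Stars and bars: the count is C(13+k−1, k−1), increasing in k. k=2: C(14,1) = 14, k=3: C(15,2) = 105 ✓. So k = 3.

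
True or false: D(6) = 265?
Derangements of 6 elements: D(6) = (6-1)·[D(5) + D(4)] = 5·[44 + 9] = 265.
Final answer: True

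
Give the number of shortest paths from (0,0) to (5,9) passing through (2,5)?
735

Solution: To (2,5): C(7,2)=21. From there: C(7,3)=35. Total: 735.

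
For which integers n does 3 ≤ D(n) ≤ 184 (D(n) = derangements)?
Using D(n) = (n−1)[D(n−1) + D(n−2)] with D(1)=0, D(2)=1: D(3)=2; D(4)=9; D(5)=44; D(6)=265. So valid n = 4, 5.
Final answer: 4, 5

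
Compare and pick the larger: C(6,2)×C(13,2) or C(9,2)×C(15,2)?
C(9,2)×C(15,2)

C(6,2)×C(13,2)=1,170, C(9,2)×C(15,2)=3,780.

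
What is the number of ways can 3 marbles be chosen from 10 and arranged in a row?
720

Working:
P(10,3) = 10!/(10-3)! = 720.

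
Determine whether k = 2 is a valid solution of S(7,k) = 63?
Yes

Working:
S(7,2) = 2·S(6,2) + S(6,1) = 2·31 + 1 = 63, which equals 63.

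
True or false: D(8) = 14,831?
False
Derangements of 8 elements: D(8) = (8-1)·[D(7) + D(6)] = 7·[1,854 + 265] = 14,833.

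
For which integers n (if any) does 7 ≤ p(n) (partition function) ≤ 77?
5, 6, 7, 8, 9, 10, 11, 12

Solution: Tabulating p(n) via p(n) = p(n−1) + p(n−2) − p(n−5) − p(n−7) + …: p(4)=5; p(5)=7; p(6)=11; p(7)=15; p(8)=22; p(9)=30; p(10)=42; p(11)=56; p(12)=77; p(13)=101. So valid n = 5, 6, 7, 8, 9, 10, 11, 12.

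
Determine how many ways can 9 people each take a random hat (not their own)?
Using D(n) = (n-1)[D(n-1) + D(n-2)]:
D(9) = (9-1) × [D(8) + D(7)]
      = 8 × [14833 + 1854]
      = 8 × 16687
      = 133,496

Answer: 133,496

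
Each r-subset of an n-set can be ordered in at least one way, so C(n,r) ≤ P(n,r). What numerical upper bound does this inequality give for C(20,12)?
P(20,12) = 20·19·18·17·16·15·14·13·12·11·10·9 = 60,339,831,552,000, so C(20,12) ≤ 60,339,831,552,000. (The bound is loose by a factor of 12! = 479,001,600: C(20,12) = 60,339,831,552,000/479,001,600 = 125,970.)
Final answer: 60,339,831,552,000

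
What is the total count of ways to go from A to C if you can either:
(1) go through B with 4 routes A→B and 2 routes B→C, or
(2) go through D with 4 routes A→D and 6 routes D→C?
32

Reasoning: Route via B: 4×2=8. Route via D: 4×6=24. Total: 32.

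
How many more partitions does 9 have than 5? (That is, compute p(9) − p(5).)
23

Solution: Pentagonal recurrence p(n) = p(n−1) + p(n−2) − p(n−5) − p(n−7) + …: p(9) = p(8) + p(7) − p(4) − p(2) = 22 + 15 − 5 − 2 = 30.
p(5) = p(4) + p(3) − p(0) = 5 + 3 − 1 = 7.
Difference = 30 − 7 = 23.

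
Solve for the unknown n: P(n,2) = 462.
P(n,2) = n(n−1) is increasing in n; n(n−1) ≈ (n−0.5)^2 = 462 gives n ≈ 22.0. Check: P(20,2) = 380, P(21,2) = 420, P(22,2) = 462 ✓. So n = 22.
Final answer: 22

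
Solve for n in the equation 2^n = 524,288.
524,288 = 1,024 × 512 = 2^10 × 2^9 = 2^19, so n = 19.

Answer: 19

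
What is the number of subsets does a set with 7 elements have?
Each element can be included or excluded: 2^7 = 128.

Answer: 128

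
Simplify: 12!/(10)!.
132

Reasoning: This equals 12×11 = 132.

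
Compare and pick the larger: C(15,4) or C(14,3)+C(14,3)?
C(15,4)=1,365; C(14,3)+C(14,3)=364+364=728.

Answer: C(15,4)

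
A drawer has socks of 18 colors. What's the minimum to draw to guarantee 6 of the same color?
91

Worst case: 5 of each = 90. One more: 91.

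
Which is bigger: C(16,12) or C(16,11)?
C(16,11)

C(16,12)=1,820, C(16,11)=4,368.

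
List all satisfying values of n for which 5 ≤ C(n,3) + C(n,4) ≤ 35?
C(3,3)+C(3,4)=1; C(4,3)+C(4,4)=5; C(5,3)+C(5,4)=15; C(6,3)+C(6,4)=35; C(7,3)+C(7,4)=70. So valid n = 4, 5, 6.

Answer: 4, 5, 6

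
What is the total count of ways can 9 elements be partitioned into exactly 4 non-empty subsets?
7,770

This equals S(9,4), the Stirling number of the 2nd kind.
Using the Stirling recurrence: S(n,k) = k·S(n-1,k) + S(n-1,k-1)
S(9,4) = 4·S(8,4) + S(8,3)
         = 4·1701 + 966
         = 6804 + 966
         = 7,770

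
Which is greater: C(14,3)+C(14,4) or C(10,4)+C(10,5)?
C(14,3)+C(14,4)

Working:
First=1,365, Second=462.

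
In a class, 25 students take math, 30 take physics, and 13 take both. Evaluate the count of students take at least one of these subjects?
|A∪B| = |A|+|B|-|A∩B| = 25+30-13 = 42.

Answer: 42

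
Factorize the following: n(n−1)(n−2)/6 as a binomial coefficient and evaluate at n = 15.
C(n,3); C(15,3) = 455
n(n−1)(n−2)/6 = n!/(3!(n−3)!) = C(n,3). At n = 15: C(15,3) = 455.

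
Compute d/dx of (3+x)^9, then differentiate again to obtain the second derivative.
72(3+x)^7

Solution: First derivative: 9(3+x)^{8}. Second derivative: 9·8·(3+x)^{7} = 72(3+x)^{7}.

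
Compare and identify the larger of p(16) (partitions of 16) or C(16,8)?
C(16,8)

Solution: Pentagonal recurrence p(n) = p(n−1) + p(n−2) − p(n−5) − p(n−7) + …: p(16) = p(15) + p(14) − p(11) − p(9) + p(4) + p(1) = 176 + 135 − 56 − 30 + 5 + 1 = 231; C(16,8) = 12,870.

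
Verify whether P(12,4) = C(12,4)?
False

Working:
P(12,4) = 11,880 but C(12,4) = 495; they differ by a factor of 4! = 24, so the statement does not hold.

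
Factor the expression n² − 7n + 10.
Seek roots whose sum is 7 and product is 10: (2, 5). So n² − 7n + 10 = (n − 2)(n − 5).
Final answer: (n − 2)(n − 5)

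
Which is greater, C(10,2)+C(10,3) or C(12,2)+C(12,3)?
C(12,2)+C(12,3)
First=165, Second=286.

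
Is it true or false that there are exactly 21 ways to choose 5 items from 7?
C(7,5) = 21.

Answer: True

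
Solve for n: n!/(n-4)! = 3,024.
n!/(n-4)! = n×(n-1)×(n-2)×(n-3), a product of 4 consecutive integers ≈ (n−1.5)^4. 3,024^(1/4) + 1.5 ≈ 8.9; check n = 9: 9×8×7×6 = 3,024 ✓. So n = 9.
Final answer: 9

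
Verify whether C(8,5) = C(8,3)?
True

Solution: Symmetry C(n,k) = C(n,n-k): C(8,5) = 56 and C(8,3) = 56. Both sides agree, so the statement holds.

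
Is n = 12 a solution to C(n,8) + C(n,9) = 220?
No

Explanation: C(12,8) + C(12,9) = 495 + 220 = 715, which does not equal 220.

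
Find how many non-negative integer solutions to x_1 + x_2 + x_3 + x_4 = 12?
455

Working:
C(12+4-1, 4-1) = 455.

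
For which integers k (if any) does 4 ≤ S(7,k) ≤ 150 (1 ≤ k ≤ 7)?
S(7,1)=1; S(7,2)=63; S(7,3)=301; S(7,4)=350; S(7,5)=140; S(7,6)=21; S(7,7)=1. So valid k = 2, 5, 6.
Final answer: 2, 5, 6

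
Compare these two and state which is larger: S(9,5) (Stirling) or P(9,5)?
P(9,5)

Explanation: S(9,5) = 5·S(8,5) + S(8,4) = 5·1,050 + 1,701 = 6,951; P(9,5) = 15,120.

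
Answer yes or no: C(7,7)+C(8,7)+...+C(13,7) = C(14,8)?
Yes

Working:
Hockey stick identity gives Σ = C(14,8) = 3,003; RHS C(14,8) = 3,003.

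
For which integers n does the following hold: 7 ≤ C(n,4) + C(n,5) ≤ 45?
C(5,4)+C(5,5)=6; C(6,4)+C(6,5)=21; C(7,4)+C(7,5)=56. So valid n = 6.

Answer: 6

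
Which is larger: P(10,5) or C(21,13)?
C(21,13)

P(10,5)=30,240, C(21,13)=203,490.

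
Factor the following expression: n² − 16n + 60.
(n − 6)(n − 10)

Solution: Seek roots whose sum is 16 and product is 60: (6, 10). So n² − 16n + 60 = (n − 6)(n − 10).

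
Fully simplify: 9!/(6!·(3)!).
84

Working:
This is C(9,6) = 84.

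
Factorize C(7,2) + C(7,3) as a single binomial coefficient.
C(8,3)

Reasoning: By Pascal's identity: C(7,2) + C(7,3) = C(8,3) = 56.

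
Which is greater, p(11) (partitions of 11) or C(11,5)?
Pentagonal recurrence p(n) = p(n−1) + p(n−2) − p(n−5) − p(n−7) + …: p(11) = p(10) + p(9) − p(6) − p(4) = 42 + 30 − 11 − 5 = 56; C(11,5) = 462.

Answer: C(11,5)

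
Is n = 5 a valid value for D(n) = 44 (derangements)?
Yes

Explanation: D(5) = (5-1)·[D(4) + D(3)] = 4·[9 + 2] = 44, which equals 44.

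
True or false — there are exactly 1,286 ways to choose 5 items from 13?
False

Explanation: C(13,5) = 1,287 ≠ 1286.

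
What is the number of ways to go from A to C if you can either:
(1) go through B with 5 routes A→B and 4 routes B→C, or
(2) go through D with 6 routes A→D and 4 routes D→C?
44

Explanation: Route via B: 5×4=20. Route via D: 6×4=24. Total: 44.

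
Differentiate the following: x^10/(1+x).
Quotient rule: [10x^{9}(1+x) - x^10]/(1+x)².

Answer: (10x^9(1+x) - x^10)/(1+x)²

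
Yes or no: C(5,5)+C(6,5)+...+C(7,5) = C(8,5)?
No

Hockey stick identity gives Σ = C(8,6) = 28; RHS C(8,5) = 56.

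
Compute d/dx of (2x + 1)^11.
22(2x + 1)^10

Solution: Chain rule: 11(2x+1)^{10} × 2 = 22(2x+1)^{10}.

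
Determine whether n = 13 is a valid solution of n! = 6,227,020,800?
Yes

Explanation: 13! = 13·12! = 13·479,001,600 = 6,227,020,800, which equals 6,227,020,800.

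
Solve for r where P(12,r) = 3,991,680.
7
P(12,r) = 12·11·…·(12−r+1), a product of r factors. Multiplying down from 12: 12 = 12; 12·11 = 132; 12·11·10 = 1,320; 12·11·10·9 = 11,880; 12·11·10·9·8 = 95,040; 12·11·10·9·8·7 = 665,280; 12·11·10·9·8·7·6 = 3,991,680 ✓ (7 factors). So r = 7.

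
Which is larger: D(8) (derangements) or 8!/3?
D(8)
D(8) = (8-1)·[D(7) + D(6)] = 7·[1,854 + 265] = 14,833; 8!/3 = 40,320/3 = 13,440.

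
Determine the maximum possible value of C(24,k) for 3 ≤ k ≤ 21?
C(24,k) is maximised at the centre of the row: C(24,12) = 2,704,156.

Answer: 2,704,156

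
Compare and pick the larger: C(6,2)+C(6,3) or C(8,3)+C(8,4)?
C(8,3)+C(8,4)

Working:
First=35, Second=126.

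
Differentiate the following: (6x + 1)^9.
54(6x + 1)^8

Working:
Chain rule: 9(6x+1)^{8} × 6 = 54(6x+1)^{8}.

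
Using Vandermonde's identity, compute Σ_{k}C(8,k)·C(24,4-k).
35,960
= C(8+24,4) = C(32,4) = 35,960.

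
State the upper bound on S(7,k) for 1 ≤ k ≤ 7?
350

Reasoning: Row S(7,k) for k = 1..7 (via S(n,k) = k·S(n−1,k) + S(n−1,k−1)): 1, 63, 301, 350, 140, 21, 1. The row is unimodal; maximum at k = 4: 350.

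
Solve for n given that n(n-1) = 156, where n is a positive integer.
13

Explanation: n² − n − 156 = 0, so n = (1 ± √(1 + 4·156))/2 = (1 ± √625)/2 = (1 ± 25)/2, i.e. n = 13 or n = -12. Taking the positive root, n = 13 (check: 13×12 = 156).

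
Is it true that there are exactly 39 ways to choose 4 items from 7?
C(7,4) = 35 ≠ 39.

Answer: False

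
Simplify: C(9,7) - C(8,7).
28
C(9,7) - C(8,7) = C(8,6) = 28.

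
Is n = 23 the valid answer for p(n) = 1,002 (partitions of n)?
No

Solution: Pentagonal recurrence p(n) = p(n−1) + p(n−2) − p(n−5) − p(n−7) + …: p(23) = p(22) + p(21) − p(18) − p(16) + p(11) + p(8) − p(1) = 1,002 + 792 − 385 − 231 + 56 + 22 − 1 = 1,255, which does not equal 1,002.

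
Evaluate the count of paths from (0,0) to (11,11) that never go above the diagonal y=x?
58,786

Reasoning: Counted by the Catalan number C_11: C_11 = C(22,11)/(11+1) = 705,432/12 = 58,786.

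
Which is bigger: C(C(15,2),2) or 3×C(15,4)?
C(C(15,2),2)=5,460, 3×C(15,4)=4,095.

Answer: C(C(15,2),2)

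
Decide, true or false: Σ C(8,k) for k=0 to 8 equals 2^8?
True
Binomial theorem: Σ C(8,k) = (1+1)^8 = 2^8 = 256; RHS 2^8 = 256.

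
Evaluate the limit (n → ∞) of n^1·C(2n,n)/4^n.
∞

Solution: C(2n,n) ~ 4^n/√(πn), so n^1·C(2n,n)/4^n ~ n^(1 − 1/2)/√π → ∞.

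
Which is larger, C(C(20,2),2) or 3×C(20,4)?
C(C(20,2),2)

Working:
C(C(20,2),2)=17,955, 3×C(20,4)=14,535.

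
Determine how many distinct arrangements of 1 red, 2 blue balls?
Multinomial: 3!/(1! × 2!) = 3.
Final answer: 3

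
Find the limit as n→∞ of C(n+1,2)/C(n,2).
1

Explanation: Both numerator and denominator grow as n^2/2! for large n, so the ratio → 1.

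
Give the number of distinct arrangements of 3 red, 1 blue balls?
4

Reasoning: Multinomial: 4!/(3! × 1!) = 4.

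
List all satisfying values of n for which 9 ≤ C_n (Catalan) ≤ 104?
4, 5
C_3=5; C_4=14; C_5=42; C_6=132. So valid n = 4, 5.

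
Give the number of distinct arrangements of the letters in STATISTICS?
50,400

Reasoning: Word has 10 letters (S=3, T=3, A=1, I=2, C=1). Arrangements: 10!/Π(k!) = 50,400.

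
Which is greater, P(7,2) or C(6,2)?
P(7,2)

P(7,2)=42, C(6,2)=15.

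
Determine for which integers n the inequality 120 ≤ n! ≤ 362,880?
5, 6, 7, 8, 9

Explanation: n! is strictly increasing; 5! = 120 and 9! = 362,880, so valid n = 5, 6, 7, 8, 9.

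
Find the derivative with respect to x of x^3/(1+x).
(3x^2(1+x) - x^3)/(1+x)²

Reasoning: Quotient rule: [3x^{2}(1+x) - x^3]/(1+x)².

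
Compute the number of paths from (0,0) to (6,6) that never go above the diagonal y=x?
132
Counted by the Catalan number C_6: C_6 = C(12,6)/(6+1) = 924/7 = 132.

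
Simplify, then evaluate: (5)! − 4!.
96

Working:
(5)! − 4! = (5)·4! − 4! = (5−1)·4! = 4·4! = 96.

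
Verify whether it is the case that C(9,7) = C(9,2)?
True
Symmetry C(n,k) = C(n,n-k): C(9,7) = 36 and C(9,2) = 36. Both sides agree, so the statement holds.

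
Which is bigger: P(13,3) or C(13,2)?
P(13,3)=1,716, C(13,2)=78.
Final answer: P(13,3)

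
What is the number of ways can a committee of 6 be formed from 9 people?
84
C(9,6) = 9! / (6! × (9-6)!)
         = 9! / (6! × 3!)
         = 84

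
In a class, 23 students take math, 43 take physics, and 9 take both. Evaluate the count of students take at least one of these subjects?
|A∪B| = |A|+|B|-|A∩B| = 23+43-9 = 57.
Final answer: 57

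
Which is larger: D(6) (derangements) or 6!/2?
6!/2

Working:
D(6) = (6-1)·[D(5) + D(4)] = 5·[44 + 9] = 265; 6!/2 = 720/2 = 360.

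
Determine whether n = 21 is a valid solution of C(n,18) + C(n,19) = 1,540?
Yes

Explanation: C(21,18) + C(21,19) = 1,330 + 210 = 1,540, which equals 1,540.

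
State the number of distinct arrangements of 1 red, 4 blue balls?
5
Multinomial: 5!/(1! × 4!) = 5.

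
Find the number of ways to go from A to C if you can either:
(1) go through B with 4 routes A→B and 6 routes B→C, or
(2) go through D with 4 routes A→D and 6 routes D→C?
48

Working:
Route via B: 4×6=24. Route via D: 4×6=24. Total: 48.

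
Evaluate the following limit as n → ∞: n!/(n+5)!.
0

n!/(n+5)! = 1/[(n+1)(n+2)···(n+5)] → 0 as n → ∞.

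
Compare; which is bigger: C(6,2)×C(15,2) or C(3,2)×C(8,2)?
C(6,2)×C(15,2)
C(6,2)×C(15,2)=1,575, C(3,2)×C(8,2)=84.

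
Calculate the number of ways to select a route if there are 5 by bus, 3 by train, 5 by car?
13

Solution: By the addition principle: 5 + 3 + 5 = 13.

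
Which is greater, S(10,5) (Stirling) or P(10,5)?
S(10,5)

S(10,5) = 5·S(9,5) + S(9,4) = 5·6,951 + 7,770 = 42,525; P(10,5) = 30,240.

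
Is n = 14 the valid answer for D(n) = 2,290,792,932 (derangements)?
D(14) = (14-1)·[D(13) + D(12)] = 13·[2,290,792,932 + 176,214,841] = 32,071,101,049, which does not equal 2,290,792,932.
Final answer: No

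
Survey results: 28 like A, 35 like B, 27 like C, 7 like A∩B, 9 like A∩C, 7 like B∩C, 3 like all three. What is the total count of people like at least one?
70
|A∪B∪C| = 28+35+27-7-9-7+3 = 70.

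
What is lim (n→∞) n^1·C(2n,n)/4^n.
∞
C(2n,n) ~ 4^n/√(πn), so n^1·C(2n,n)/4^n ~ n^(1 − 1/2)/√π → ∞.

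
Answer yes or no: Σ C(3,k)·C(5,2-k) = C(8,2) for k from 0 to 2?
Vandermonde's identity gives C(8,2) = 28; RHS C(8,2) = 28.
Final answer: Yes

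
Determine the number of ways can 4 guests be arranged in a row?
24
Arrangements of 4 distinct objects: 4! = 24.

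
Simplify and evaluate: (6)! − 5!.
600

Solution: (6)! − 5! = (6)·5! − 5! = (6−1)·5! = 5·5! = 600.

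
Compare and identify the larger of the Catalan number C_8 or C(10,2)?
C_8

Explanation: C_8 = C(16,8)/(8+1) = 12,870/9 = 1,430; C(10,2) = 45.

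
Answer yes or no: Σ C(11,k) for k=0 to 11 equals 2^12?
Binomial theorem: Σ C(11,k) = (1+1)^11 = 2^11 = 2,048; RHS 2^12 = 4,096.
Final answer: No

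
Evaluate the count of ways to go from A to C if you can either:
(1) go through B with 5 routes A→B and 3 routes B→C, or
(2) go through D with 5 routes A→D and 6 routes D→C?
45

Working:
Route via B: 5×3=15. Route via D: 5×6=30. Total: 45.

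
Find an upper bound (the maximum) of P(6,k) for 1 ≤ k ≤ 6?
720

Working:
P(6,k) increases in k, so maximum at k = 6: 6! = 720.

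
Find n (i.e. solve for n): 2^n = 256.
8

Explanation: 2^8 = 256, so n = 8.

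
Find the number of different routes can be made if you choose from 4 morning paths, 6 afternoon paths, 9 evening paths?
By the multiplication principle: 4 × 6 × 9 = 216.
Final answer: 216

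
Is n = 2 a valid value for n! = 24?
No

Solution: 2! = 2·1! = 2·1 = 2, which does not equal 24.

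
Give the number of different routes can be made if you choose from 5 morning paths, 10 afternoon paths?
50
By the multiplication principle: 5 × 10 = 50.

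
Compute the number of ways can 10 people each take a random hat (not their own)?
1,334,961

Using D(n) = (n-1)[D(n-1) + D(n-2)]:
D(10) = (10-1) × [D(9) + D(8)]
      = 9 × [133496 + 14833]
      = 9 × 148329
      = 1,334,961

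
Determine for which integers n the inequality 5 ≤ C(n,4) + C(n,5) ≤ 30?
C(4,4)+C(4,5)=1; C(5,4)+C(5,5)=6; C(6,4)+C(6,5)=21; C(7,4)+C(7,5)=56. So valid n = 5, 6.
Final answer: 5, 6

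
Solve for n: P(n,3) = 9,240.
P(n,3) = n(n−1)(n−2) is increasing in n; n(n−1)(n−2) ≈ (n−1)^3 = 9,240 gives n ≈ 22.0. Check: P(20,3) = 6,840, P(21,3) = 7,980, P(22,3) = 9,240 ✓. So n = 22.
Final answer: 22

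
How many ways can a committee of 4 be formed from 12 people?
C(12,4) = 12! / (4! × (12-4)!)
         = 12! / (4! × 8!)
         = 495
Final answer: 495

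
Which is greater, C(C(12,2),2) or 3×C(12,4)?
C(C(12,2),2)

C(C(12,2),2)=2,145, 3×C(12,4)=1,485.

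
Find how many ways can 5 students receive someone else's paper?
44
Using D(n) = (n-1)[D(n-1) + D(n-2)]:
D(5) = (5-1) × [D(4) + D(3)]
      = 4 × [9 + 2]
      = 4 × 11
      = 44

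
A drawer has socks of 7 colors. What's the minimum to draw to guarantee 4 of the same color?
22

Working:
Worst case: 3 of each = 21. One more: 22.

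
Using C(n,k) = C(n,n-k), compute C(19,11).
C(19,11) = C(19,8) = 75,582.

Answer: 75,582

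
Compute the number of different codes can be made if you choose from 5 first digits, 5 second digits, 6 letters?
150

By the multiplication principle: 5 × 5 × 6 = 150.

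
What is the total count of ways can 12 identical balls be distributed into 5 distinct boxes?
1,820

Solution: C(12+5-1, 5-1) = C(16, 4) = 1,820.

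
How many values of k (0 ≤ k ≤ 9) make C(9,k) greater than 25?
6

Explanation: Row 9 is unimodal and symmetric about k=9/2. C(9,1)=9 ≤ 25; C(9,2)=36 > 25; by symmetry C(9,k) > 25 for k = 2..7. That's 7 - 2 + 1 = 6 values.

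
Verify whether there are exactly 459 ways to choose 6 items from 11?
False
C(11,6) = 462 ≠ 459.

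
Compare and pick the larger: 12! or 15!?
15!

Reasoning: 12!=479,001,600, 15!=1,307,674,368,000. 15! > 12!.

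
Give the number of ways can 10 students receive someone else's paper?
1,334,961

Working:
Using D(n) = (n-1)[D(n-1) + D(n-2)]:
D(10) = (10-1) × [D(9) + D(8)]
      = 9 × [133496 + 14833]
      = 9 × 148329
      = 1,334,961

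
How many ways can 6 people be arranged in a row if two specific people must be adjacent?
240

Treat pair as unit: (6-1)! arrangements × 2 internal orders = 240.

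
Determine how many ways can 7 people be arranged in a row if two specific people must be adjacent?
1,440
Treat pair as unit: (7-1)! arrangements × 2 internal orders = 1,440.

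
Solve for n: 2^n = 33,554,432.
33,554,432 = 1,024 × 1,024 × 32 = 2^10 × 2^10 × 2^5 = 2^25, so n = 25.
Final answer: 25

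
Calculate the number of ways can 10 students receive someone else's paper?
1,334,961
Using D(n) = (n-1)[D(n-1) + D(n-2)]:
D(10) = (10-1) × [D(9) + D(8)]
      = 9 × [133496 + 14833]
      = 9 × 148329
      = 1,334,961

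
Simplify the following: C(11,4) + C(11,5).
792

Solution: By Pascal's identity: C(12,5) = 792.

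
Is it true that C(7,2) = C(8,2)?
False

Working:
LHS = C(7,2) = 21; RHS = C(8,2) = 28. 21 ≠ 28, so the statement does not hold.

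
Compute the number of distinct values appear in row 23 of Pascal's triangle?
12

Row 23 has entries C(23,0)..C(23,23); by symmetry C(23,k)=C(23,23-k), giving 12 distinct values.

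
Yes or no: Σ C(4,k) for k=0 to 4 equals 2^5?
No

Working:
Binomial theorem: Σ C(4,k) = (1+1)^4 = 2^4 = 16; RHS 2^5 = 32.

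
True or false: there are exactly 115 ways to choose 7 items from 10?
C(10,7) = 120 ≠ 115.
Final answer: False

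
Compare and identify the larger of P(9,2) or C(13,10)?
C(13,10)

Reasoning: P(9,2)=72, C(13,10)=286.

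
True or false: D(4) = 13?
Derangements of 4 elements: D(4) = (4-1)·[D(3) + D(2)] = 3·[2 + 1] = 9.

Answer: False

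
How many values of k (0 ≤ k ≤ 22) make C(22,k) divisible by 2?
15

Reasoning: Checking C(22,k) mod 2 for k = 0..22: divisible at k = 1, 3, 5, 7, 8, 9, 10, 11, 12, 13, 14, 15, 17, 19, 21. That's 15 values.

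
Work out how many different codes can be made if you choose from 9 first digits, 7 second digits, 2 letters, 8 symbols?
1,008

Working:
By the multiplication principle: 9 × 7 × 2 × 8 = 1,008.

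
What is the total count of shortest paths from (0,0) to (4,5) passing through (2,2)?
60

Solution: To (2,2): C(4,2)=6. From there: C(5,2)=10. Total: 60.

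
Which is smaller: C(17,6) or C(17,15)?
C(17,15)

Working:
C(17,6)=12,376, C(17,15)=136.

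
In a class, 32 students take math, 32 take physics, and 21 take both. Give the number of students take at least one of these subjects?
|A∪B| = |A|+|B|-|A∩B| = 32+32-21 = 43.

Answer: 43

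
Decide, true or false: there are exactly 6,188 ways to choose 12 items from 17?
True

C(17,12) = 6,188.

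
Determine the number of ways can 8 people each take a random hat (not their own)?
14,833

Solution: Using D(n) = (n-1)[D(n-1) + D(n-2)]:
D(8) = (8-1) × [D(7) + D(6)]
      = 7 × [1854 + 265]
      = 7 × 2119
      = 14,833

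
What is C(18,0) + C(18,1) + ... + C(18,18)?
262,144

Reasoning: Sum of binomial coefficients = 2^18 = 262,144.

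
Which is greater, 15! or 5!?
15!

15!=1,307,674,368,000, 5!=120. 15! > 5!.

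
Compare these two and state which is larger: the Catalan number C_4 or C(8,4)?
C(8,4)

C_4 = C(8,4)/(4+1) = 70/5 = 14; C(8,4) = 70.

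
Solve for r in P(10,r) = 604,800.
7

P(10,r) = 10·9·…·(10−r+1), a product of r factors. Multiplying down from 10: 10 = 10; 10·9 = 90; 10·9·8 = 720; 10·9·8·7 = 5,040; 10·9·8·7·6 = 30,240; 10·9·8·7·6·5 = 151,200; 10·9·8·7·6·5·4 = 604,800 ✓ (7 factors). So r = 7.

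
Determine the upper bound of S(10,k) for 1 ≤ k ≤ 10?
42,525

Row S(10,k) for k = 1..10 (via S(n,k) = k·S(n−1,k) + S(n−1,k−1)): 1, 511, 9,330, 34,105, 42,525, 22,827, 5,880, 750, 45, 1. The row is unimodal; maximum at k = 5: 42,525.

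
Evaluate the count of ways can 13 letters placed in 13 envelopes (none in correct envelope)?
2,290,792,932

Solution: Using D(n) = (n-1)[D(n-1) + D(n-2)]:
D(13) = (13-1) × [D(12) + D(11)]
      = 12 × [176214841 + 14684570]
      = 12 × 190899411
      = 2,290,792,932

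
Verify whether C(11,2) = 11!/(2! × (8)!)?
False

The correct denominator is 2!×9!, giving C(11,2) = 55; the stated RHS is 11!/(2!×8!) = 495 ≠ 55, so the statement does not hold.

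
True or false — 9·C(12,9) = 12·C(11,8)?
True

Reasoning: Absorption identity k·C(n,k) = n·C(n-1,k-1). LHS = 9·220 = 1,980; RHS = 12·165 = 1,980.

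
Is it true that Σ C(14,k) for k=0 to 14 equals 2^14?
True
Binomial theorem: Σ C(14,k) = (1+1)^14 = 2^14 = 16,384; RHS 2^14 = 16,384.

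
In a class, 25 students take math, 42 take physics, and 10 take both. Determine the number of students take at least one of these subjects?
|A∪B| = |A|+|B|-|A∩B| = 25+42-10 = 57.
Final answer: 57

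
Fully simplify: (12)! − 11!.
(12)! − 11! = (12)·11! − 11! = (12−1)·11! = 11·11! = 439,084,800.

Answer: 439,084,800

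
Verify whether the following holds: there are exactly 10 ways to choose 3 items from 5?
C(5,3) = 10.

Answer: True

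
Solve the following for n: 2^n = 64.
2^6 = 64, so n = 6.

Answer: 6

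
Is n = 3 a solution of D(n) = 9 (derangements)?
D(3) = (3-1)·[D(2) + D(1)] = 2·[1 + 0] = 2, which does not equal 9.

Answer: No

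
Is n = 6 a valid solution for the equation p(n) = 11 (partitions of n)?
Yes

Working:
Pentagonal recurrence p(n) = p(n−1) + p(n−2) − p(n−5) − p(n−7) + …: p(6) = p(5) + p(4) − p(1) = 7 + 5 − 1 = 11, which equals 11.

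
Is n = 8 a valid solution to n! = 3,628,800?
No

Reasoning: 8! = 8·7! = 8·5,040 = 40,320, which does not equal 3,628,800.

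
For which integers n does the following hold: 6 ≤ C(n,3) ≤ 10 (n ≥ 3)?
5

Solution: C(4,3)=4; C(5,3)=10; C(6,3)=20. So valid n = 5.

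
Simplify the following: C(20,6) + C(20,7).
By Pascal's identity: C(21,7) = 116,280.
Final answer: 116,280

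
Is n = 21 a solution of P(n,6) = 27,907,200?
P(21,6) = 21·20·19·18·17·16 = 39,070,080, which does not equal 27,907,200.
Final answer: No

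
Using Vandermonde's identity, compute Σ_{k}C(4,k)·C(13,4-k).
= C(4+13,4) = C(17,4) = 2,380.
Final answer: 2,380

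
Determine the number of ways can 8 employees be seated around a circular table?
5,040

Working:
Circular arrangements: (8-1)! = 5,040.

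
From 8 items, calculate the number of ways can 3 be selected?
C(8,3) = 8! / (3! × (8-3)!)
         = 8! / (3! × 5!)
         = 56
Final answer: 56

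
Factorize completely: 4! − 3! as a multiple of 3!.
4! − 3! = 4·3! − 3! = (4 − 1)·3! = 3 × 3! = 18.

Answer: 3 × 3! = 18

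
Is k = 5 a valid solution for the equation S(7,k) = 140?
Yes

Explanation: S(7,5) = 5·S(6,5) + S(6,4) = 5·15 + 65 = 140, which equals 140.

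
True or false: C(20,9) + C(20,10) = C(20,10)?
Pascal's identity gives C(21,10) = 352,716, whereas C(20,10) = 184,756.

Answer: False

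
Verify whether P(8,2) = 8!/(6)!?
Permutation formula P(n,k) = n!/(n-k)!: 8!/6! = 40,320/720 = 56 = P(8,2). The statement holds.
Final answer: True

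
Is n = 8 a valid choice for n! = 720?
8! = 8·7! = 8·5,040 = 40,320, which does not equal 720.
Final answer: No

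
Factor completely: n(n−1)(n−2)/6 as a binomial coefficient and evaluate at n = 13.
C(n,3); C(13,3) = 286

Working:
n(n−1)(n−2)/6 = n!/(3!(n−3)!) = C(n,3). At n = 13: C(13,3) = 286.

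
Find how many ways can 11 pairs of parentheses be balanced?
Using the Catalan number formula: C_n = C(2n, n) / (n+1)
C_11 = C(22, 11) / (11+1)
     = 705432 / 12
     = 58,786

Answer: 58,786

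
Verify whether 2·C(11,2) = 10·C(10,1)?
Absorption identity k·C(n,k) = n·C(n-1,k-1). LHS = 2·55 = 110; RHS = 10·10 = 100.

Answer: False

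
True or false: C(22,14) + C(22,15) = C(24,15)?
False

Solution: Pascal's identity gives C(23,15) = 490,314, whereas C(24,15) = 1,307,504.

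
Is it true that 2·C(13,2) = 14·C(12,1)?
False

Reasoning: Absorption identity k·C(n,k) = n·C(n-1,k-1). LHS = 2·78 = 156; RHS = 14·12 = 168.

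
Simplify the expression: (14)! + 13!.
93,405,312,000

Reasoning: (14)! + 13! = (14)·13! + 13! = (14+1)·13! = 15·13! = 93,405,312,000.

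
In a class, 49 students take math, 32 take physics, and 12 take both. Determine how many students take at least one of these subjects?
69

Reasoning: |A∪B| = |A|+|B|-|A∩B| = 49+32-12 = 69.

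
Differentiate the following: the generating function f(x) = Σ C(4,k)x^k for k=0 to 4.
Σ k·C(4,k)x^(k-1) for k=1 to 4

Reasoning: Term-by-term differentiation gives Σ k·C(4,k)x^{k-1} for k=1 to 4.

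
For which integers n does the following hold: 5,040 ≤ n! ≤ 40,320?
7, 8

Working:
n! is strictly increasing; 7! = 5,040 and 8! = 40,320, so valid n = 7, 8.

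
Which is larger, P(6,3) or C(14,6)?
C(14,6)

Solution: P(6,3)=120, C(14,6)=3,003.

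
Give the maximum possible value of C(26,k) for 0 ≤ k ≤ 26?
10,400,600

Working:
Maximum at k = 13: C(26,13) = 10,400,600.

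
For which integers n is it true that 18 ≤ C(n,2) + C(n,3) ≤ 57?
C(4,2)+C(4,3)=10; C(5,2)+C(5,3)=20; C(6,2)+C(6,3)=35; C(7,2)+C(7,3)=56; C(8,2)+C(8,3)=84. So valid n = 5, 6, 7.

Answer: 5, 6, 7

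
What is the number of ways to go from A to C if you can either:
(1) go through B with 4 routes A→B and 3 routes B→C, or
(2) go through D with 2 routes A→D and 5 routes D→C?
22

Route via B: 4×3=12. Route via D: 2×5=10. Total: 22.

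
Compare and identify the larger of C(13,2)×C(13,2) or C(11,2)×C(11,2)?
C(13,2)×C(13,2)
C(13,2)×C(13,2)=6,084, C(11,2)×C(11,2)=3,025.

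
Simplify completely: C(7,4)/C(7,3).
1

Explanation: C(n,k+1)/C(n,k) = (n−k)/(k+1). Here (7−3)/(3+1) = 4/4 = 1.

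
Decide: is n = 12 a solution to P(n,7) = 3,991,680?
Yes
P(12,7) = 12·11·10·9·8·7·6 = 3,991,680, which equals 3,991,680.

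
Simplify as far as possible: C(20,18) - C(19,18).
171

Explanation: C(20,18) - C(19,18) = C(19,17) = 171.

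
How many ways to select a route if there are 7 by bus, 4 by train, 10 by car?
21

Solution: By the addition principle: 7 + 4 + 10 = 21.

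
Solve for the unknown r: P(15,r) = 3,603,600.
P(15,r) = 15·14·…·(15−r+1), a product of r factors. Multiplying down from 15: 15 = 15; 15·14 = 210; 15·14·13 = 2,730; 15·14·13·12 = 32,760; 15·14·13·12·11 = 360,360; 15·14·13·12·11·10 = 3,603,600 ✓ (6 factors). So r = 6.

Answer: 6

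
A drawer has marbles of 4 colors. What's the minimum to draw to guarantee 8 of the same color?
29
Worst case: 7 of each = 28. One more: 29.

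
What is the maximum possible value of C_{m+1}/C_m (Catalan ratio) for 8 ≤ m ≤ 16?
11/3

C_{m+1}/C_m = 2(2m+1)/(m+2), which increases with m. Maximum at m = 16: 2·33/18 = 11/3.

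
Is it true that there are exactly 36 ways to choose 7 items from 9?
True

Working:
C(9,7) = 36.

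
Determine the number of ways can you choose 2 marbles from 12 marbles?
C(12,2) = 12! / (2! × (12-2)!)
         = 12! / (2! × 10!)
         = 66

Answer: 66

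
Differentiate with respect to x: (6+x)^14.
Using the power rule: d/dx (6+x)^14 = 14(6+x)^{13}.
Final answer: 14(6+x)^13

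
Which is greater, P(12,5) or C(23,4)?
P(12,5)

P(12,5)=95,040, C(23,4)=8,855.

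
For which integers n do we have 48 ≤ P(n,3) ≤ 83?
5
P(4,3)=24; P(5,3)=60; P(6,3)=120. So valid n = 5.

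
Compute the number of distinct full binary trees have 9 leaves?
1,430

Solution: Using the Catalan number formula: C_n = C(2n, n) / (n+1)
C_8 = C(16, 8) / (8+1)
     = 12870 / 9
     = 1,430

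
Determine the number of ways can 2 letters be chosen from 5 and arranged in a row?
P(5,2) = 5!/(5-2)! = 20.
Final answer: 20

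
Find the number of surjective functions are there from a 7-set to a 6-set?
15,120

Working:
Onto functions = 6! × S(7,6)
First compute S(7,6) via recurrence:
Using the Stirling recurrence: S(n,k) = k·S(n-1,k) + S(n-1,k-1)
S(7,6) = 6·S(6,6) + S(6,5)
         = 6·1 + 15
         = 6 + 15
         = 21
Then: 720 × 21 = 15,120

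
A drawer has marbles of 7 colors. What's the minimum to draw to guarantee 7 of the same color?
43

Worst case: 6 of each = 42. One more: 43.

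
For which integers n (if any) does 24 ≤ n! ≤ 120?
4, 5

Working:
n! is strictly increasing; 4! = 24 and 5! = 120, so valid n = 4, 5.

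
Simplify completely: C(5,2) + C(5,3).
20
By Pascal's identity: C(6,3) = 20.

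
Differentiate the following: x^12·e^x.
Product rule: d/dx[x^12]·e^x + x^12·d/dx[e^x] = 12x^{11}e^x + x^12e^x.
Final answer: (12x^11 + x^12)e^x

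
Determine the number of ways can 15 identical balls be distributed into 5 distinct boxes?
3,876

Explanation: C(15+5-1, 5-1) = C(19, 4) = 3,876.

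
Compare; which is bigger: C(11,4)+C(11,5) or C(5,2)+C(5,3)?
C(11,4)+C(11,5)

Working:
First=792, Second=20.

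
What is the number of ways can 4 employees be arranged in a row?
24

Working:
Arrangements of 4 distinct objects: 4! = 24.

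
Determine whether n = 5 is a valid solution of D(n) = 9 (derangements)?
No

D(5) = (5-1)·[D(4) + D(3)] = 4·[9 + 2] = 44, which does not equal 9.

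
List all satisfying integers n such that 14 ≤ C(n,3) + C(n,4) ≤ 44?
5, 6
C(4,3)+C(4,4)=5; C(5,3)+C(5,4)=15; C(6,3)+C(6,4)=35; C(7,3)+C(7,4)=70. So valid n = 5, 6.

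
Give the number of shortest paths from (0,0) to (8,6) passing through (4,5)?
630
To (4,5): C(9,4)=126. From there: C(5,4)=5. Total: 630.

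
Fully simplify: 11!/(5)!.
332,640
This equals 11×10×...×6 = 332,640.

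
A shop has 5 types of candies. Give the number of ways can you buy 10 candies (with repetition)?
1,001

Working:
Stars and bars: C(10+5-1, 10) = C(14, 10) = 1,001.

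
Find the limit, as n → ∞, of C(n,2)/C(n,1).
∞

Reasoning: C(n,2)/C(n,1) = (n-1)/2 → ∞ as n → ∞.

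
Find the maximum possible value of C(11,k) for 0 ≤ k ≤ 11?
462

Explanation: Maximum at k = 5 or k = 6: C(11,5) = 462.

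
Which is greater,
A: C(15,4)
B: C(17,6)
A=C(15,4)=1,365, B=C(17,6)=12,376.

Answer: B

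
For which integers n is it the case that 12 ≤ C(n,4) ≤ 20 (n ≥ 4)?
C(5,4)=5; C(6,4)=15; C(7,4)=35. So valid n = 6.

Answer: 6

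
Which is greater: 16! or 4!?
16!

Solution: 16!=20,922,789,888,000, 4!=24. 16! > 4!.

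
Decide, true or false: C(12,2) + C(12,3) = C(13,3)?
True

Pascal's identity: LHS = 66 + 220 = 286; RHS = C(13,3) = 286. Both sides agree, so the statement holds.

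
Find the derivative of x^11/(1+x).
(11x^10(1+x) - x^11)/(1+x)²

Quotient rule: [11x^{10}(1+x) - x^11]/(1+x)².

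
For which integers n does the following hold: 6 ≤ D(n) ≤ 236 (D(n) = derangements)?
Using D(n) = (n−1)[D(n−1) + D(n−2)] with D(1)=0, D(2)=1: D(3)=2; D(4)=9; D(5)=44; D(6)=265. So valid n = 4, 5.

Answer: 4, 5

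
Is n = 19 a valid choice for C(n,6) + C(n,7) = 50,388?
No

C(19,6) + C(19,7) = 27,132 + 50,388 = 77,520, which does not equal 50,388.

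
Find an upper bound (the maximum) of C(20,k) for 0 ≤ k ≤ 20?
184,756

Solution: Maximum at k = 10: C(20,10) = 184,756.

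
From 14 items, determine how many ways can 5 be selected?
2,002

Reasoning: C(14,5) = 14! / (5! × (14-5)!)
         = 14! / (5! × 9!)
         = 2,002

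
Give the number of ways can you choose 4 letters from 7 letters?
35

C(7,4) = 7! / (4! × (7-4)!)
         = 7! / (4! × 3!)
         = 35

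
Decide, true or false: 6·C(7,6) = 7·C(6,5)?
Absorption identity k·C(n,k) = n·C(n-1,k-1). LHS = 6·7 = 42; RHS = 7·6 = 42.
Final answer: True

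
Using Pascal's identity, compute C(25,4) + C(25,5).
65,780

C(25,4) + C(25,5) = C(26,5) = 65,780.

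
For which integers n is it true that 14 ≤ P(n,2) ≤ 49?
5, 6, 7

Working:
P(4,2)=12; P(5,2)=20; P(6,2)=30; P(7,2)=42; P(8,2)=56. So valid n = 5, 6, 7.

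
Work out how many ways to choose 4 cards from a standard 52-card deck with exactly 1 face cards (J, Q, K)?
12 face cards and 40 non-face cards: C(12,1) × C(40,3) = 12 × 9,880 = 118,560.

Answer: 118,560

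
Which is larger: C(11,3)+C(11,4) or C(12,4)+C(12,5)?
C(12,4)+C(12,5)

Explanation: First=495, Second=1,287.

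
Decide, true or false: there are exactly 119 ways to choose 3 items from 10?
False

C(10,3) = 120 ≠ 119.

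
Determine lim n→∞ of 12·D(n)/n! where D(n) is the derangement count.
12/e

Explanation: D(n)/n! → 1/e, so 12·D(n)/n! → 12/e.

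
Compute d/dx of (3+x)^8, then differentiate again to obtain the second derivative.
56(3+x)^6

First derivative: 8(3+x)^{7}. Second derivative: 8·7·(3+x)^{6} = 56(3+x)^{6}.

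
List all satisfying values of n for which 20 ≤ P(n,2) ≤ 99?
5, 6, 7, 8, 9, 10

Working:
P(4,2)=12; P(5,2)=20; P(6,2)=30; P(7,2)=42; P(8,2)=56; P(9,2)=72; P(10,2)=90; P(11,2)=110. So valid n = 5, 6, 7, 8, 9, 10.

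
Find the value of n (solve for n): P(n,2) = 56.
8
P(n,2) = n(n−1) is increasing in n; n(n−1) ≈ (n−0.5)^2 = 56 gives n ≈ 8.0. Check: P(6,2) = 30, P(7,2) = 42, P(8,2) = 56 ✓. So n = 8.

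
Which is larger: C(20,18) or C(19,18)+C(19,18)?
C(20,18)

Reasoning: C(20,18)=190; C(19,18)+C(19,18)=19+19=38.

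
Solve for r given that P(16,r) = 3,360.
P(16,r) = 16·15·…·(16−r+1), a product of r factors. Multiplying down from 16: 16 = 16; 16·15 = 240; 16·15·14 = 3,360 ✓ (3 factors). So r = 3.
Final answer: 3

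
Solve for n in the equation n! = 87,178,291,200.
14

Solution: n! is strictly increasing. 12! = 479,001,600, 13! = 6,227,020,800, 14! = 87,178,291,200 ✓. So n = 14.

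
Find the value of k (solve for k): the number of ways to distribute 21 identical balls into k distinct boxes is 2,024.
4

Explanation: Stars and bars: the count is C(21+k−1, k−1), increasing in k. k=2: C(22,1) = 22, k=3: C(23,2) = 253, k=4: C(24,3) = 2,024 ✓. So k = 4.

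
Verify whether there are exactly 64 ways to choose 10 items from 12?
C(12,10) = 66 ≠ 64.

Answer: False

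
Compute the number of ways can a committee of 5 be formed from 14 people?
2,002

C(14,5) = 14! / (5! × (14-5)!)
         = 14! / (5! × 9!)
         = 2,002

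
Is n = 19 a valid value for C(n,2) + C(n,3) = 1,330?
C(19,2) + C(19,3) = 171 + 969 = 1,140, which does not equal 1,330.

Answer: No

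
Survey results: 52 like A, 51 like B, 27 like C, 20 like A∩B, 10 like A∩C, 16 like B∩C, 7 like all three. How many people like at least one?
91

Working:
|A∪B∪C| = 52+51+27-20-10-16+7 = 91.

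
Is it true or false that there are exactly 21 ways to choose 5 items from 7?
True

Reasoning: C(7,5) = 21.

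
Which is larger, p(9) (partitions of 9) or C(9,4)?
C(9,4)

Explanation: Pentagonal recurrence p(n) = p(n−1) + p(n−2) − p(n−5) − p(n−7) + …: p(9) = p(8) + p(7) − p(4) − p(2) = 22 + 15 − 5 − 2 = 30; C(9,4) = 126.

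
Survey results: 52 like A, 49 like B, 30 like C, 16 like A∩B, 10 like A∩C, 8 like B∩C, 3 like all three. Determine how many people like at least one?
100

|A∪B∪C| = 52+49+30-16-10-8+3 = 100.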